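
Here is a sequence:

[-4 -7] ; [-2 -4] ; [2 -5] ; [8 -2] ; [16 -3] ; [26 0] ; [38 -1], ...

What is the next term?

First component — differences are 2, 4, 6, … (increasing by 2 each time): -4, -2, 2, 8, 16, 26, 38 → 52.
Second component: -7, -4, -5, -2, -3, 0, -1 → 2 (alternating steps +3, −1, +3, −1, …).
So the next term is [52 2].

[52 2]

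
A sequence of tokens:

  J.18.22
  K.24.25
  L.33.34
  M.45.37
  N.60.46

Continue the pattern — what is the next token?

O.78.49

Letter — letters move forward 1 place in the alphabet: J, K, L, M, N → O.
Second component: differences are 6, 9, 12, … (increasing by 3 each time), so 18, 24, 33, 45, 60 → 78.
Third component: alternating steps +3, +9, +3, +9, …; 22, 25, 34, 37, 46 → 49.
Putting it together: O.78.49.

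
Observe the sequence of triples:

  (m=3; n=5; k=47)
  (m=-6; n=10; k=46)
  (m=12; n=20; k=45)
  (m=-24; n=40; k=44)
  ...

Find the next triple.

M goes 3, -6, 12, -24 → 48 (×(-2) each step).
N: ×2 each step, so 5, 10, 20, 40 → 80.
K goes 47, 46, 45, 44 → 43 (−1 each step).
So the next triple is (m=48; n=80; k=43).

(m=48; n=80; k=43)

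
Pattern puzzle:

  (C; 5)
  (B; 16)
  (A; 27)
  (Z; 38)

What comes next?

For the letter, letters move back 1 place in the alphabet, wrapping A→Z: C, B, A, Z → Y.
Second part: +11 each step; 5, 16, 27, 38 → 49.
So the next tuple is (Y; 49).

(Y; 49)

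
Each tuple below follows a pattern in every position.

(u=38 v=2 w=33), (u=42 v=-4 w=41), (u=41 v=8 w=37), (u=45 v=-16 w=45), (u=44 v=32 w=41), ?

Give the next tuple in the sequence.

U goes 38, 42, 41, 45, 44 → 48 (alternating steps +4, −1, +4, −1, …).
V goes 2, -4, 8, -16, 32 → -64 (×(-2) each step).
For the w, alternating steps +8, −4, +8, −4, …: 33, 41, 37, 45, 41 → 49.
So the next tuple is (u=48 v=-64 w=49).

(u=48 v=-64 w=49)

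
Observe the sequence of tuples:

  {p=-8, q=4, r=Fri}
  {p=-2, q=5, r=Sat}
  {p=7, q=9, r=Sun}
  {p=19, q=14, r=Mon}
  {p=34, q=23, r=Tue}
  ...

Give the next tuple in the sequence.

{p=52, q=37, r=Wed}

P — differences are 6, 9, 12, … (increasing by 3 each time): -8, -2, 7, 19, 34 → 52.
Q: 4, 5, 9, 14, 23 → 37 (each term is the sum of the two before it).
R: runs through the weekdays Mon→Sun, so Fri, Sat, Sun, Mon, Tue → Wed.
Combining the parts gives {p=52, q=37, r=Wed}.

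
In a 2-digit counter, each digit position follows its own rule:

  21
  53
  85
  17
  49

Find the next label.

71

First digit: +3 each step, mod 10, so 2, 5, 8, 1, 4 → 7.
Second digit — +2 each step, mod 10: 1, 3, 5, 7, 9 → 1.
So the next label is 71.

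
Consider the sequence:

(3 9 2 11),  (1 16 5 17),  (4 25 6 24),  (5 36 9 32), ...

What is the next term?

(9 49 10 41)

First value: 3, 1, 4, 5 → 9 (each term is the sum of the two before it).
Second value: 9, 16, 25, 36 → 49 (perfect squares: 3², 4², 5², …).
Third value — alternating steps +3, +1, +3, +1, …: 2, 5, 6, 9 → 10.
Fourth value goes 11, 17, 24, 32 → 41 (differences are 6, 7, 8, … (increasing by 1 each time)).
So the next term is (9 49 10 41).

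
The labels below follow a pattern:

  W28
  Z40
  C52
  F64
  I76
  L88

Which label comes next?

Letter: letters move forward 3 places in the alphabet, wrapping Z→A, so W, Z, C, F, I, L → O.
Second component: +12 each step; 28, 40, 52, 64, 76, 88 → 100.
So the next label is O100.

O100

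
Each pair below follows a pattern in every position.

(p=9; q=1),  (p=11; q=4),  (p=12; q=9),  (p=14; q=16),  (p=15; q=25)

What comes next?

(p=17; q=36)

P: alternating steps +2, +1, +2, +1, …, so 9, 11, 12, 14, 15 → 17.
Q — perfect squares: 1², 2², 3², …: 1, 4, 9, 16, 25 → 36.
Combining the parts gives (p=17; q=36).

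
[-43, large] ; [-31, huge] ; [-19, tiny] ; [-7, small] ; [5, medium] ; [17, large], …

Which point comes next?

[29, huge]

First part: -43, -31, -19, -7, 5, 17 → 29 (+12 each step).
Size: repeats large → huge → tiny → small → medium, so large, huge, tiny, small, medium, large → huge.
So the next point is [29, huge].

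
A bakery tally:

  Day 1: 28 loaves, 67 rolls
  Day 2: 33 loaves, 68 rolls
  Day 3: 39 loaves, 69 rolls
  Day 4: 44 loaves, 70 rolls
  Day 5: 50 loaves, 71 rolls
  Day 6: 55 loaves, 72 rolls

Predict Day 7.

61 loaves, 73 rolls

Loaves: alternating steps +5, +6, +5, +6, …, so 28, 33, 39, 44, 50, 55 → 61.
Rolls: 67, 68, 69, 70, 71, 72 → 73 (+1 each step).
So the next row is 61 loaves, 73 rolls.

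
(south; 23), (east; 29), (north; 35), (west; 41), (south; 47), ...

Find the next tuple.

(east; 53)

Direction goes south, east, north, west, south → east (repeats south → east → north → west).
For the second coordinate, +6 each step: 23, 29, 35, 41, 47 → 53.
So the next tuple is (east; 53).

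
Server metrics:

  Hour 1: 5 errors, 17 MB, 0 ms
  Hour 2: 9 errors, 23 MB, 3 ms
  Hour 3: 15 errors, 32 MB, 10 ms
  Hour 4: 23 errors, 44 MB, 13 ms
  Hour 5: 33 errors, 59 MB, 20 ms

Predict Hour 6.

For the errors, differences are 4, 6, 8, … (increasing by 2 each time): 5, 9, 15, 23, 33 → 45.
MB goes 17, 23, 32, 44, 59 → 77 (differences are 6, 9, 12, … (increasing by 3 each time)).
Ms: alternating steps +3, +7, +3, +7, …, so 0, 3, 10, 13, 20 → 23.
Combining the parts gives 45 errors, 77 MB, 23 ms.

45 errors, 77 MB, 23 ms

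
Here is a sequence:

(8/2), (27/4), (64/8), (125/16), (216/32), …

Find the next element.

First component goes 8, 27, 64, 125, 216 → 343 (perfect cubes: 2³, 3³, 4³, …).
Second component: 2, 4, 8, 16, 32 → 64 (×2 each step).
Putting it together: (343/64).

(343/64)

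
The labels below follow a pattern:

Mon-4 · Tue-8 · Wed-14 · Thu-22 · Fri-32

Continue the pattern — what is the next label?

Day: runs through the weekdays Mon→Sun; Mon, Tue, Wed, Thu, Fri → Sat.
Second component: 4, 8, 14, 22, 32 → 44 (differences are 4, 6, 8, … (increasing by 2 each time)).
Combining the parts gives Sat-44.

Sat-44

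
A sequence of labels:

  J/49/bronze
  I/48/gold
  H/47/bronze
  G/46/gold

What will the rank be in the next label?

bronze

For the rank, alternates bronze ↔ gold: bronze, gold, bronze, gold → bronze.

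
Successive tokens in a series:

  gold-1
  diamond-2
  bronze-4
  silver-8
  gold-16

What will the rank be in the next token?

diamond

Rank: repeats gold → diamond → bronze → silver; gold, diamond, bronze, silver, gold → diamond.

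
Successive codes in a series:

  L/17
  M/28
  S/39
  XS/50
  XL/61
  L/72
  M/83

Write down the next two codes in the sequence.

Size goes L, M, S, XS, XL, L, M → S → XS (repeats L → M → S → XS → XL).
Second component: +11 each step, so 17, 28, 39, 50, 61, 72, 83 → 94 → 105.
So the next two codes are S/94 and XS/105.

S/94, XS/105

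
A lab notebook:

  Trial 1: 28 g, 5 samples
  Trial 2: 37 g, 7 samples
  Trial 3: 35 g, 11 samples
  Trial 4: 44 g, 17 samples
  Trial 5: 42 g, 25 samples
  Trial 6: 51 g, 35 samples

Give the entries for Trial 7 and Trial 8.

G: alternating steps +9, −2, +9, −2, …, so 28, 37, 35, 44, 42, 51 → 49 → 58.
For the samples, differences are 2, 4, 6, … (increasing by 2 each time): 5, 7, 11, 17, 25, 35 → 47 → 61.
Putting the parts together: 49 g, 47 samples and then 58 g, 61 samples.

49 g, 47 samples; 58 g, 61 samples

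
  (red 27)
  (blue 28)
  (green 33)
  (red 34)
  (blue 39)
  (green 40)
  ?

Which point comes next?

(red 45)

Colour goes red, blue, green, red, blue, green → red (repeats red → blue → green).
Second value — alternating steps +1, +5, +1, +5, …: 27, 28, 33, 34, 39, 40 → 45.
Combining the parts gives (red 45).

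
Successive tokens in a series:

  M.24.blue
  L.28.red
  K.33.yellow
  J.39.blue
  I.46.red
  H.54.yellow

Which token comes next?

Letter goes M, L, K, J, I, H → G (letters move back 1 place in the alphabet).
Second component — differences are 4, 5, 6, … (increasing by 1 each time): 24, 28, 33, 39, 46, 54 → 63.
Colour goes blue, red, yellow, blue, red, yellow → blue (repeats blue → red → yellow).
Combining the parts gives G.63.blue.

G.63.blue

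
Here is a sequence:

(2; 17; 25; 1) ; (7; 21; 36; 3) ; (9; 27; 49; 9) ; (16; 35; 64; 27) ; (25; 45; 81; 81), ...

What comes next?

First slot: each term is the sum of the two before it, so 2, 7, 9, 16, 25 → 41.
For the second slot, differences are 4, 6, 8, … (increasing by 2 each time): 17, 21, 27, 35, 45 → 57.
For the third slot, perfect squares: 5², 6², 7², …: 25, 36, 49, 64, 81 → 100.
Fourth slot: ×3 each step, so 1, 3, 9, 27, 81 → 243.
Putting it together: (41; 57; 100; 243).

(41; 57; 100; 243)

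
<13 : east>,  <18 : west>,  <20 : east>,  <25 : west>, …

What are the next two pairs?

First part: 13, 18, 20, 25 → 27 → 32 (alternating steps +5, +2, +5, +2, …).
For the direction, alternates east ↔ west: east, west, east, west → east → west.
Putting the parts together: <27 : east> and then <32 : west>.

<27 : east>, <32 : west>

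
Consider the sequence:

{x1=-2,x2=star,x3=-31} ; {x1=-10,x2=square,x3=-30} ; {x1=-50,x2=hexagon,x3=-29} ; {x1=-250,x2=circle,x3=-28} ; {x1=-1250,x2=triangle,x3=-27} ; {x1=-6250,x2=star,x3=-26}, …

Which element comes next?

{x1=-31250,x2=square,x3=-25}

X1: -2, -10, -50, -250, -1250, -6250 → -31250 (×5 each step).
X2 goes star, square, hexagon, circle, triangle, star → square (repeats star → square → hexagon → circle → triangle).
X3 goes -31, -30, -29, -28, -27, -26 → -25 (+1 each step).
So the next element is {x1=-31250,x2=square,x3=-25}.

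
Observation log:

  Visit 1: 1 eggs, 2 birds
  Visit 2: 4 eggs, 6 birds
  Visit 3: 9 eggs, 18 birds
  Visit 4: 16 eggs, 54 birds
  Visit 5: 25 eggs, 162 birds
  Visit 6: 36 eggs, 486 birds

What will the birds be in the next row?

1458

Eggs: 1, 4, 9, 16, 25, 36 → 49 (perfect squares: 1², 2², 3², …).
Birds: 2, 6, 18, 54, 162, 486 → 1458 (×3 each step).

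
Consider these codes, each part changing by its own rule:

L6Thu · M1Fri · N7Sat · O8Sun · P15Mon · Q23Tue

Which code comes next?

Letter: L, M, N, O, P, Q → R (letters move forward 1 place in the alphabet).
Second component — each term is the sum of the two before it: 6, 1, 7, 8, 15, 23 → 38.
Day: runs through the weekdays Mon→Sun, so Thu, Fri, Sat, Sun, Mon, Tue → Wed.
So the next code is R38Wed.

R38Wed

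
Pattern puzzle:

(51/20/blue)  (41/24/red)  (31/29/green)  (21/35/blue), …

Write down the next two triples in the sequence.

First entry: −10 each step, so 51, 41, 31, 21 → 11 → 1.
Second entry — differences are 4, 5, 6, … (increasing by 1 each time): 20, 24, 29, 35 → 42 → 50.
Colour — repeats blue → red → green: blue, red, green, blue → red → green.
So the next two triples are (11/42/red) and (1/50/green).

(11/42/red), (1/50/green)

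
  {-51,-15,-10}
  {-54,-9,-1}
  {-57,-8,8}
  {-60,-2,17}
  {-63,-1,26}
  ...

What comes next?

{-66,5,35}

For the first component, −3 each step: -51, -54, -57, -60, -63 → -66.
Second component — alternating steps +6, +1, +6, +1, …: -15, -9, -8, -2, -1 → 5.
Third component — +9 each step: -10, -1, 8, 17, 26 → 35.
So the next term is {-66,5,35}.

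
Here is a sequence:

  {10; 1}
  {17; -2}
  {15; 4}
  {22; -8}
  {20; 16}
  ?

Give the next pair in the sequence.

First entry: alternating steps +7, −2, +7, −2, …; 10, 17, 15, 22, 20 → 27.
Second entry — ×(-2) each step: 1, -2, 4, -8, 16 → -32.
Combining the parts gives {27; -32}.

{27; -32}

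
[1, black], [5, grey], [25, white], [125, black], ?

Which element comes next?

First coordinate: ×5 each step, so 1, 5, 25, 125 → 625.
Shade: repeats black → grey → white, so black, grey, white, black → grey.
Putting it together: [625, grey].

[625, grey]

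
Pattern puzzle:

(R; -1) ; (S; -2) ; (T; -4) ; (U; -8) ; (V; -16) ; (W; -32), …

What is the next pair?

(X; -64)

Letter goes R, S, T, U, V, W → X (letters move forward 1 place in the alphabet).
Second coordinate goes -1, -2, -4, -8, -16, -32 → -64 (×2 each step).
So the next pair is (X; -64).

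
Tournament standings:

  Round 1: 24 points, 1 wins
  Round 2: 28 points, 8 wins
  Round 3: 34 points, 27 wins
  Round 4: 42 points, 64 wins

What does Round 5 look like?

Points goes 24, 28, 34, 42 → 52 (differences are 4, 6, 8, … (increasing by 2 each time)).
Wins goes 1, 8, 27, 64 → 125 (perfect cubes: 1³, 2³, 3³, …).
Putting it together: 52 points, 125 wins.

52 points, 125 wins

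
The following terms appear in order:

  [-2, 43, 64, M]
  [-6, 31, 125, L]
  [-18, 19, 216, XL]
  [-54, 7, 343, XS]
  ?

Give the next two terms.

First value — ×3 each step: -2, -6, -18, -54 → -162 → -486.
Second value: 43, 31, 19, 7 → -5 → -17 (−12 each step).
For the third value, perfect cubes: 4³, 5³, 6³, …: 64, 125, 216, 343 → 512 → 729.
Size: runs through clothing sizes XS→XL, so M, L, XL, XS → S → M.
Putting the parts together: [-162, -5, 512, S] and then [-486, -17, 729, M].

[-162, -5, 512, S], [-486, -17, 729, M]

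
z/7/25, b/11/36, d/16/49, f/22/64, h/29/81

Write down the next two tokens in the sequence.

j/37/100 then l/46/121

For the letter, letters move forward 2 places in the alphabet, wrapping Z→A: z, b, d, f, h → j → l.
Second component: 7, 11, 16, 22, 29 → 37 → 46 (differences are 4, 5, 6, … (increasing by 1 each time)).
Third component goes 25, 36, 49, 64, 81 → 100 → 121 (perfect squares: 5², 6², 7², …).
Putting the parts together: j/37/100 and then l/46/121.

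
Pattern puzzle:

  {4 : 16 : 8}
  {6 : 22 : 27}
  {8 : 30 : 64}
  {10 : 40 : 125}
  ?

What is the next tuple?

{12 : 52 : 216}

First value — +2 each step: 4, 6, 8, 10 → 12.
Second value — differences are 6, 8, 10, … (increasing by 2 each time): 16, 22, 30, 40 → 52.
Third value: perfect cubes: 2³, 3³, 4³, …, so 8, 27, 64, 125 → 216.
Combining the parts gives {12 : 52 : 216}.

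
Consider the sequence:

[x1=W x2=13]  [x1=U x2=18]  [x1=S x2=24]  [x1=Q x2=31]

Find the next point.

X1: W, U, S, Q → O (letters move back 2 places in the alphabet).
For the x2, differences are 5, 6, 7, … (increasing by 1 each time): 13, 18, 24, 31 → 39.
Putting it together: [x1=O x2=39].

[x1=O x2=39]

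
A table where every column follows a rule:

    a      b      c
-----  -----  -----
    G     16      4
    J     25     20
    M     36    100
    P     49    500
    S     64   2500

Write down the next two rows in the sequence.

V  81  12500; Y  100  62500

Column a: G, J, M, P, S → V → Y (letters move forward 3 places in the alphabet).
Column b — perfect squares: 4², 5², 6², …: 16, 25, 36, 49, 64 → 81 → 100.
Column c: ×5 each step; 4, 20, 100, 500, 2500 → 12500 → 62500.
So the next two rows are V  81  12500 and Y  100  62500.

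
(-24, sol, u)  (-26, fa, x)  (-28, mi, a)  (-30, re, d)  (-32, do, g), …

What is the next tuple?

(-34, ti, j)

For the first slot, −2 each step: -24, -26, -28, -30, -32 → -34.
For the note, runs backward through the solfège scale do→ti: sol, fa, mi, re, do → ti.
Letter: u, x, a, d, g → j (letters move forward 3 places in the alphabet, wrapping Z→A).
So the next tuple is (-34, ti, j).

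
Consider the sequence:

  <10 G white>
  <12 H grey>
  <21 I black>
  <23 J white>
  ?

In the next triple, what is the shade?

Shade goes white, grey, black, white → grey (repeats white → grey → black).

grey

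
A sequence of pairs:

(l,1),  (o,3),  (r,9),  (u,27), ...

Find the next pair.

Letter: letters move forward 3 places in the alphabet; l, o, r, u → x.
For the second entry, ×3 each step: 1, 3, 9, 27 → 81.
Putting it together: (x,81).

(x,81)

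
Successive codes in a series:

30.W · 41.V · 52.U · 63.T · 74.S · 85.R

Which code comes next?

96.Q

For the first component, +11 each step: 30, 41, 52, 63, 74, 85 → 96.
For the letter, letters move back 1 place in the alphabet: W, V, U, T, S, R → Q.
Putting it together: 96.Q.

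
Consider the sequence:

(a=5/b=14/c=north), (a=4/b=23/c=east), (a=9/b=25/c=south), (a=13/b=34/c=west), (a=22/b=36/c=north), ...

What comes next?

(a=35/b=45/c=east)

A goes 5, 4, 9, 13, 22 → 35 (each term is the sum of the two before it).
B goes 14, 23, 25, 34, 36 → 45 (alternating steps +9, +2, +9, +2, …).
C: repeats north → east → south → west; north, east, south, west, north → east.
Putting it together: (a=35/b=45/c=east).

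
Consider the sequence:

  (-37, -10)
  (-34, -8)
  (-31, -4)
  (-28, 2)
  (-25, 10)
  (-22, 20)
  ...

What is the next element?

First part: +3 each step, so -37, -34, -31, -28, -25, -22 → -19.
Second part: differences are 2, 4, 6, … (increasing by 2 each time); -10, -8, -4, 2, 10, 20 → 32.
So the next element is (-19, 32).

(-19, 32)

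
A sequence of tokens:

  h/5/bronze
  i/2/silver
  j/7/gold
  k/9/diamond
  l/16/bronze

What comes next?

m/25/silver

For the letter, letters move forward 1 place in the alphabet: h, i, j, k, l → m.
Second component: each term is the sum of the two before it, so 5, 2, 7, 9, 16 → 25.
Rank — repeats bronze → silver → gold → diamond: bronze, silver, gold, diamond, bronze → silver.
Combining the parts gives m/25/silver.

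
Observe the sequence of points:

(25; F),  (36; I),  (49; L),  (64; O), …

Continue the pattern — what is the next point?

For the first slot, perfect squares: 5², 6², 7², …: 25, 36, 49, 64 → 81.
Letter: letters move forward 3 places in the alphabet; F, I, L, O → R.
So the next point is (81; R).

(81; R)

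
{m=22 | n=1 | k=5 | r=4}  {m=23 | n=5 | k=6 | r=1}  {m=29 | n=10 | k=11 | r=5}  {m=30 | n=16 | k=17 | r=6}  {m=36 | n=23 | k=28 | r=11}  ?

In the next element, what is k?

M goes 22, 23, 29, 30, 36 → 37 (alternating steps +1, +6, +1, +6, …).
For the n, differences are 4, 5, 6, … (increasing by 1 each time): 1, 5, 10, 16, 23 → 31.
K: each term is the sum of the two before it; 5, 6, 11, 17, 28 → 45.
R — each term is the sum of the two before it: 4, 1, 5, 6, 11 → 17.

45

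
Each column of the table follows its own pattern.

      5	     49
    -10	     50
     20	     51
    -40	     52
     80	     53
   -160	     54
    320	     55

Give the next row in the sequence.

First component: ×(-2) each step, so 5, -10, 20, -40, 80, -160, 320 → -640.
Second component goes 49, 50, 51, 52, 53, 54, 55 → 56 (+1 each step).
Combining the parts gives -640  56.

-640  56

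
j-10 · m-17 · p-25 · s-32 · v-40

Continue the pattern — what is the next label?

y-47

Letter — letters move forward 3 places in the alphabet: j, m, p, s, v → y.
Second component goes 10, 17, 25, 32, 40 → 47 (alternating steps +7, +8, +7, +8, …).
Combining the parts gives y-47.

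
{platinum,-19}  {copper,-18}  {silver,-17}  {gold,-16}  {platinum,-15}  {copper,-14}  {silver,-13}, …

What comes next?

{gold,-12}

Metal: repeats platinum → copper → silver → gold, so platinum, copper, silver, gold, platinum, copper, silver → gold.
Second coordinate — +1 each step: -19, -18, -17, -16, -15, -14, -13 → -12.
Combining the parts gives {gold,-12}.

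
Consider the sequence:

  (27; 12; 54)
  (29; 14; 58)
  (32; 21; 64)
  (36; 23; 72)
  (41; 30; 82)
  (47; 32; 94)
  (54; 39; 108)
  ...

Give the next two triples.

(62; 41; 124), (71; 48; 142)

First part — differences are 2, 3, 4, … (increasing by 1 each time): 27, 29, 32, 36, 41, 47, 54 → 62 → 71.
Second part: alternating steps +2, +7, +2, +7, …, so 12, 14, 21, 23, 30, 32, 39 → 41 → 48.
For the third part, always 2 × the first part: 54, 58, 64, 72, 82, 94, 108 → 124 → 142.
So the next two triples are (62; 41; 124) and (71; 48; 142).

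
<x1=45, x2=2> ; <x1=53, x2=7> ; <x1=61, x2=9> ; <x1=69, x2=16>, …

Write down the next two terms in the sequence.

X1 goes 45, 53, 61, 69 → 77 → 85 (+8 each step).
X2: each term is the sum of the two before it, so 2, 7, 9, 16 → 25 → 41.
So the next two terms are <x1=77, x2=25> and <x1=85, x2=41>.

<x1=77, x2=25>, <x1=85, x2=41>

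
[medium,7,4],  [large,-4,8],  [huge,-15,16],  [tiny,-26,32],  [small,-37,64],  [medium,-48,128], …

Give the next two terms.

Size goes medium, large, huge, tiny, small, medium → large → huge (repeats medium → large → huge → tiny → small).
Second value goes 7, -4, -15, -26, -37, -48 → -59 → -70 (−11 each step).
Third value — ×2 each step: 4, 8, 16, 32, 64, 128 → 256 → 512.
So the next two terms are [large,-59,256] and [huge,-70,512].

[large,-59,256], [huge,-70,512]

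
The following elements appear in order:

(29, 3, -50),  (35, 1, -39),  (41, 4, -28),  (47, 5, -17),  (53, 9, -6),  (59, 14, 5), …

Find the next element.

First value — +6 each step: 29, 35, 41, 47, 53, 59 → 65.
Second value goes 3, 1, 4, 5, 9, 14 → 23 (each term is the sum of the two before it).
Third value goes -50, -39, -28, -17, -6, 5 → 16 (+11 each step).
Putting it together: (65, 23, 16).

(65, 23, 16)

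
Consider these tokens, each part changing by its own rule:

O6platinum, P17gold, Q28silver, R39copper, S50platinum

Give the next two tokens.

Letter: O, P, Q, R, S → T → U (letters move forward 1 place in the alphabet).
For the second component, +11 each step: 6, 17, 28, 39, 50 → 61 → 72.
Metal: repeats platinum → gold → silver → copper; platinum, gold, silver, copper, platinum → gold → silver.
So the next two tokens are T61gold and U72silver.

T61gold then U72silver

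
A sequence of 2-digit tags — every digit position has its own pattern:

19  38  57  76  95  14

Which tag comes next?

First digit: +2 each step, mod 10; 1, 3, 5, 7, 9, 1 → 3.
Second digit: 9, 8, 7, 6, 5, 4 → 3 (−1 each step, mod 10).
So the next tag is 33.

33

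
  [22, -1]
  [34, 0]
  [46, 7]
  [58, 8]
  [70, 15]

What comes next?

[82, 16]

First part: 22, 34, 46, 58, 70 → 82 (+12 each step).
Second part — alternating steps +1, +7, +1, +7, …: -1, 0, 7, 8, 15 → 16.
So the next term is [82, 16].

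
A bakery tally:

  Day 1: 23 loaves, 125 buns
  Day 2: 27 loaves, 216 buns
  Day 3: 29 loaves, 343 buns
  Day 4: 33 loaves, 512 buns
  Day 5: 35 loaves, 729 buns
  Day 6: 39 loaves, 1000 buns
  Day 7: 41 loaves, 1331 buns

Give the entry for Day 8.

45 loaves, 1728 buns

Loaves — alternating steps +4, +2, +4, +2, …: 23, 27, 29, 33, 35, 39, 41 → 45.
Buns: perfect cubes: 5³, 6³, 7³, …, so 125, 216, 343, 512, 729, 1000, 1331 → 1728.
So the next line is 45 loaves, 1728 buns.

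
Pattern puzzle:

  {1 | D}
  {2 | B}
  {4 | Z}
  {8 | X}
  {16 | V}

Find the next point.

{32 | T}

For the first part, ×2 each step: 1, 2, 4, 8, 16 → 32.
For the letter, letters move back 2 places in the alphabet, wrapping A→Z: D, B, Z, X, V → T.
So the next point is {32 | T}.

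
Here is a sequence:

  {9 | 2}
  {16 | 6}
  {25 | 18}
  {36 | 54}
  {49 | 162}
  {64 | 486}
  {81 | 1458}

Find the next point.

First entry: 9, 16, 25, 36, 49, 64, 81 → 100 (perfect squares: 3², 4², 5², …).
Second entry: ×3 each step; 2, 6, 18, 54, 162, 486, 1458 → 4374.
So the next point is {100 | 4374}.

{100 | 4374}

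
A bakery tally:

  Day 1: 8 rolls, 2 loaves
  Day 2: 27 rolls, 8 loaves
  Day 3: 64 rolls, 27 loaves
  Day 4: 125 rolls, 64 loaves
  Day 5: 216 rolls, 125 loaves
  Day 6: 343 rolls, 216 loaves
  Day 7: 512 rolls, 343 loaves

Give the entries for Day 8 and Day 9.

729 rolls, 512 loaves; 1000 rolls, 729 loaves

Rolls: 8, 27, 64, 125, 216, 343, 512 → 729 → 1000 (perfect cubes: 2³, 3³, 4³, …).
Loaves: 2, 8, 27, 64, 125, 216, 343 → 512 → 729 (always the previous value of the rolls).
Putting the parts together: 729 rolls, 512 loaves and then 1000 rolls, 729 loaves.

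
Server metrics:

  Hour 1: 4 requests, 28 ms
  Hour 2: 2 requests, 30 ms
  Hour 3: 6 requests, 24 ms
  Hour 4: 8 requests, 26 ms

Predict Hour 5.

14 requests, 20 ms

Requests: 4, 2, 6, 8 → 14 (each term is the sum of the two before it).
Ms — alternating steps +2, −6, +2, −6, …: 28, 30, 24, 26 → 20.
So the next line is 14 requests, 20 ms.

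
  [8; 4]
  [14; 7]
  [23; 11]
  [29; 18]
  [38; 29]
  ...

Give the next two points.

[44; 47], [53; 76]

First value: alternating steps +6, +9, +6, +9, …; 8, 14, 23, 29, 38 → 44 → 53.
For the second value, each term is the sum of the two before it: 4, 7, 11, 18, 29 → 47 → 76.
Putting the parts together: [44; 47] and then [53; 76].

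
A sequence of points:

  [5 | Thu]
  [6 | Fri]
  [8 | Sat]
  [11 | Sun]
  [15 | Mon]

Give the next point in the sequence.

First value goes 5, 6, 8, 11, 15 → 20 (differences are 1, 2, 3, … (increasing by 1 each time)).
Day goes Thu, Fri, Sat, Sun, Mon → Tue (runs through the weekdays Mon→Sun).
Putting it together: [20 | Tue].

[20 | Tue]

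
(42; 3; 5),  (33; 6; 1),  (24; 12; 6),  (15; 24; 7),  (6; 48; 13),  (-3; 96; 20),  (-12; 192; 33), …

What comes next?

(-21; 384; 53)

For the first slot, −9 each step: 42, 33, 24, 15, 6, -3, -12 → -21.
Second slot: ×2 each step; 3, 6, 12, 24, 48, 96, 192 → 384.
Third slot goes 5, 1, 6, 7, 13, 20, 33 → 53 (each term is the sum of the two before it).
So the next tuple is (-21; 384; 53).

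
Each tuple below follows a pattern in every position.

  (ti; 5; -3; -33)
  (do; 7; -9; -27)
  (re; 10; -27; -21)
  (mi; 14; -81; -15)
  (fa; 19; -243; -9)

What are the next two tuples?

(sol; 25; -729; -3), (la; 32; -2187; 3)

For the note, runs through the solfège scale do→ti: ti, do, re, mi, fa → sol → la.
Second part: 5, 7, 10, 14, 19 → 25 → 32 (differences are 2, 3, 4, … (increasing by 1 each time)).
Third part goes -3, -9, -27, -81, -243 → -729 → -2187 (×3 each step).
For the fourth part, +6 each step: -33, -27, -21, -15, -9 → -3 → 3.
So the next two tuples are (sol; 25; -729; -3) and (la; 32; -2187; 3).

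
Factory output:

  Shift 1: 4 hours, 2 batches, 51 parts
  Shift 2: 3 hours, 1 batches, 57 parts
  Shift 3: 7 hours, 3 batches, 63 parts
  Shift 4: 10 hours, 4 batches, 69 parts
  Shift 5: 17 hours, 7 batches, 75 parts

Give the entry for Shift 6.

Hours goes 4, 3, 7, 10, 17 → 27 (each term is the sum of the two before it).
For the batches, each term is the sum of the two before it: 2, 1, 3, 4, 7 → 11.
Parts: +6 each step; 51, 57, 63, 69, 75 → 81.
So the next line is 27 hours, 11 batches, 81 parts.

27 hours, 11 batches, 81 parts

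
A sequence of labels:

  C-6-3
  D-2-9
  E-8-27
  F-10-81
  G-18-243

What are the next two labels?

Letter: letters move forward 1 place in the alphabet; C, D, E, F, G → H → I.
Second component: each term is the sum of the two before it, so 6, 2, 8, 10, 18 → 28 → 46.
Third component: 3, 9, 27, 81, 243 → 729 → 2187 (×3 each step).
Putting the parts together: H-28-729 and then I-46-2187.

H-28-729 then I-46-2187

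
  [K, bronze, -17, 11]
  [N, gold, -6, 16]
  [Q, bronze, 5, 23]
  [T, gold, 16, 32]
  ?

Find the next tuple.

Letter — letters move forward 3 places in the alphabet: K, N, Q, T → W.
Rank — alternates bronze ↔ gold: bronze, gold, bronze, gold → bronze.
For the third part, +11 each step: -17, -6, 5, 16 → 27.
Fourth part: differences are 5, 7, 9, … (increasing by 2 each time); 11, 16, 23, 32 → 43.
Putting it together: [W, bronze, 27, 43].

[W, bronze, 27, 43]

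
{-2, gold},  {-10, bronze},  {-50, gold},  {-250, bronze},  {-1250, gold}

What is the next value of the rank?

bronze

Rank goes gold, bronze, gold, bronze, gold → bronze (alternates gold ↔ bronze).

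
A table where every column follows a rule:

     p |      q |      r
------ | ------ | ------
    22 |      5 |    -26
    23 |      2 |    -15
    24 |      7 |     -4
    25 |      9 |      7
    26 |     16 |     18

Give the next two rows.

Column p: +1 each step, so 22, 23, 24, 25, 26 → 27 → 28.
Column q: each term is the sum of the two before it; 5, 2, 7, 9, 16 → 25 → 41.
Column r: +11 each step; -26, -15, -4, 7, 18 → 29 → 40.
Putting the parts together: 27  25  29 and then 28  41  40.

27  25  29; 28  41  40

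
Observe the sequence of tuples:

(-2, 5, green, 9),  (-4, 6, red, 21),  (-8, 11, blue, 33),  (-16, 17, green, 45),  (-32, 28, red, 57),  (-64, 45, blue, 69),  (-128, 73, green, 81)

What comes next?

(-256, 118, red, 93)

First slot goes -2, -4, -8, -16, -32, -64, -128 → -256 (×2 each step).
Second slot: 5, 6, 11, 17, 28, 45, 73 → 118 (each term is the sum of the two before it).
For the colour, repeats green → red → blue: green, red, blue, green, red, blue, green → red.
For the fourth slot, +12 each step: 9, 21, 33, 45, 57, 69, 81 → 93.
So the next tuple is (-256, 118, red, 93).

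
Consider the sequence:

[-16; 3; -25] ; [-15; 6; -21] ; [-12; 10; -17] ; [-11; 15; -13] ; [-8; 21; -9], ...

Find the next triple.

[-7; 28; -5]

First value: alternating steps +1, +3, +1, +3, …, so -16, -15, -12, -11, -8 → -7.
Second value goes 3, 6, 10, 15, 21 → 28 (differences are 3, 4, 5, … (increasing by 1 each time)).
Third value goes -25, -21, -17, -13, -9 → -5 (+4 each step).
Putting it together: [-7; 28; -5].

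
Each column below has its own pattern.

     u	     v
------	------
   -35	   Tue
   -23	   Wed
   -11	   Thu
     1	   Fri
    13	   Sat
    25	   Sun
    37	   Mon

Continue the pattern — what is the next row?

49  Tue

Column u — +12 each step: -35, -23, -11, 1, 13, 25, 37 → 49.
Column v: runs through the weekdays Mon→Sun, so Tue, Wed, Thu, Fri, Sat, Sun, Mon → Tue.
Combining the parts gives 49  Tue.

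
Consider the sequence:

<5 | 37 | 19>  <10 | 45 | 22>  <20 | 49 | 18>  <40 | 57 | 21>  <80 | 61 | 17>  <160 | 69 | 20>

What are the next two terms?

<320 | 73 | 16>, <640 | 81 | 19>

First part — ×2 each step: 5, 10, 20, 40, 80, 160 → 320 → 640.
Second part goes 37, 45, 49, 57, 61, 69 → 73 → 81 (alternating steps +8, +4, +8, +4, …).
Third part — alternating steps +3, −4, +3, −4, …: 19, 22, 18, 21, 17, 20 → 16 → 19.
So the next two terms are <320 | 73 | 16> and <640 | 81 | 19>.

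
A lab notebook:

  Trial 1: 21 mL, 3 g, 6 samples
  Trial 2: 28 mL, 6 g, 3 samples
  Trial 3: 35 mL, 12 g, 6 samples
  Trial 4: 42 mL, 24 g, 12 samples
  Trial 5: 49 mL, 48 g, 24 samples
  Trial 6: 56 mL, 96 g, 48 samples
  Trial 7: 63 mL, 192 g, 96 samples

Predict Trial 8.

70 mL, 384 g, 192 samples

ML — +7 each step: 21, 28, 35, 42, 49, 56, 63 → 70.
G — ×2 each step: 3, 6, 12, 24, 48, 96, 192 → 384.
For the samples, always the previous value of the g: 6, 3, 6, 12, 24, 48, 96 → 192.
Putting it together: 70 mL, 384 g, 192 samples.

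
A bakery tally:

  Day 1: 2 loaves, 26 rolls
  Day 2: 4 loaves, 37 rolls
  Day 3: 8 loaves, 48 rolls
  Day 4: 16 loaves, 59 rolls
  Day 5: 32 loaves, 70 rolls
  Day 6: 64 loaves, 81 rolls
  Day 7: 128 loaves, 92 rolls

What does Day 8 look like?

256 loaves, 103 rolls

Loaves: ×2 each step; 2, 4, 8, 16, 32, 64, 128 → 256.
Rolls — +11 each step: 26, 37, 48, 59, 70, 81, 92 → 103.
So the next line is 256 loaves, 103 rolls.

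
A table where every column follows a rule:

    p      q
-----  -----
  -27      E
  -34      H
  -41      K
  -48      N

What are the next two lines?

-55  Q; -62  T

Column p goes -27, -34, -41, -48 → -55 → -62 (−7 each step).
For the column q, letters move forward 3 places in the alphabet: E, H, K, N → Q → T.
Putting the parts together: -55  Q and then -62  T.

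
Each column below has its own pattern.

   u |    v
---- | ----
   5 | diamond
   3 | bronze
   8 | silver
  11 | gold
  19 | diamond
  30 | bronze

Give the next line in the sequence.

49  silver

Column u: each term is the sum of the two before it; 5, 3, 8, 11, 19, 30 → 49.
Column v: repeats diamond → bronze → silver → gold, so diamond, bronze, silver, gold, diamond, bronze → silver.
So the next line is 49  silver.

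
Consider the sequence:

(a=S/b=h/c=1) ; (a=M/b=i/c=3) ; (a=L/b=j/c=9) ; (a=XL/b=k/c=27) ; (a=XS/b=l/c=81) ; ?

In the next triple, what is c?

243

C: ×3 each step, so 1, 3, 9, 27, 81 → 243.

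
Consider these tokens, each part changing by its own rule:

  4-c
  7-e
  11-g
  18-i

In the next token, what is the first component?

29

First component goes 4, 7, 11, 18 → 29 (each term is the sum of the two before it).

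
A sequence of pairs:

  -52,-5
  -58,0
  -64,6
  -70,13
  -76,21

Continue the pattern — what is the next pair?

First value — −6 each step: -52, -58, -64, -70, -76 → -82.
Second value: differences are 5, 6, 7, … (increasing by 1 each time); -5, 0, 6, 13, 21 → 30.
Combining the parts gives -82,30.

-82,30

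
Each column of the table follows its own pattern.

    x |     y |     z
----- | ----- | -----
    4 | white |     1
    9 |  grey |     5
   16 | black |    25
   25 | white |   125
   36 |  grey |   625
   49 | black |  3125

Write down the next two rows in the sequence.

64  white  15625; 81  grey  78125

Column x: perfect squares: 2², 3², 4², …; 4, 9, 16, 25, 36, 49 → 64 → 81.
For the column y, repeats white → grey → black: white, grey, black, white, grey, black → white → grey.
Column z — ×5 each step: 1, 5, 25, 125, 625, 3125 → 15625 → 78125.
So the next two rows are 64  white  15625 and 81  grey  78125.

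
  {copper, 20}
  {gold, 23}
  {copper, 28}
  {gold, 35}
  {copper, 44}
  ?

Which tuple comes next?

{gold, 55}

Metal: alternates copper ↔ gold; copper, gold, copper, gold, copper → gold.
Second coordinate: differences are 3, 5, 7, … (increasing by 2 each time), so 20, 23, 28, 35, 44 → 55.
So the next tuple is {gold, 55}.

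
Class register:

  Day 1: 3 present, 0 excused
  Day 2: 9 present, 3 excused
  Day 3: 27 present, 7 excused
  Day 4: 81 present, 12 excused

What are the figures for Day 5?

243 present, 18 excused

Present goes 3, 9, 27, 81 → 243 (×3 each step).
Excused goes 0, 3, 7, 12 → 18 (differences are 3, 4, 5, … (increasing by 1 each time)).
Putting it together: 243 present, 18 excused.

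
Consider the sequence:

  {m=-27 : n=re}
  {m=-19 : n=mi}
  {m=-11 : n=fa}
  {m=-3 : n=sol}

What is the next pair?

{m=5 : n=la}

M: +8 each step; -27, -19, -11, -3 → 5.
N goes re, mi, fa, sol → la (runs through the solfège scale do→ti).
Putting it together: {m=5 : n=la}.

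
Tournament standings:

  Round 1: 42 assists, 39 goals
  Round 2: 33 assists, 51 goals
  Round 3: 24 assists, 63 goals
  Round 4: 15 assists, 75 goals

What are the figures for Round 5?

For the assists, −9 each step: 42, 33, 24, 15 → 6.
Goals: 39, 51, 63, 75 → 87 (+12 each step).
So the next row is 6 assists, 87 goals.

6 assists, 87 goals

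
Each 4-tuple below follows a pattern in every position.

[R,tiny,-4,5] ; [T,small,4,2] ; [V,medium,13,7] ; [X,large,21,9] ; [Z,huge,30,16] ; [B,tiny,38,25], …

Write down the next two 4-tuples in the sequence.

[D,small,47,41], [F,medium,55,66]

Letter: R, T, V, X, Z, B → D → F (letters move forward 2 places in the alphabet, wrapping Z→A).
Size: repeats tiny → small → medium → large → huge; tiny, small, medium, large, huge, tiny → small → medium.
Third coordinate: alternating steps +8, +9, +8, +9, …; -4, 4, 13, 21, 30, 38 → 47 → 55.
Fourth coordinate goes 5, 2, 7, 9, 16, 25 → 41 → 66 (each term is the sum of the two before it).
Putting the parts together: [D,small,47,41] and then [F,medium,55,66].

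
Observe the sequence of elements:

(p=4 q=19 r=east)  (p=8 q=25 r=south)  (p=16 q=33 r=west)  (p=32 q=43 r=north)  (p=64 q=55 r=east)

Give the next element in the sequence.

P goes 4, 8, 16, 32, 64 → 128 (×2 each step).
Q goes 19, 25, 33, 43, 55 → 69 (differences are 6, 8, 10, … (increasing by 2 each time)).
R: east, south, west, north, east → south (repeats east → south → west → north).
Putting it together: (p=128 q=69 r=south).

(p=128 q=69 r=south)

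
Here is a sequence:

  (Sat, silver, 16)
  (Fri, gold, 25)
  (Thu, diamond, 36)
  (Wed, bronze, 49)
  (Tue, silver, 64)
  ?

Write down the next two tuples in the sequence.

(Mon, gold, 81), (Sun, diamond, 100)

Day: runs backward through the weekdays Mon→Sun; Sat, Fri, Thu, Wed, Tue → Mon → Sun.
Rank: repeats silver → gold → diamond → bronze; silver, gold, diamond, bronze, silver → gold → diamond.
Third part: perfect squares: 4², 5², 6², …, so 16, 25, 36, 49, 64 → 81 → 100.
Putting the parts together: (Mon, gold, 81) and then (Sun, diamond, 100).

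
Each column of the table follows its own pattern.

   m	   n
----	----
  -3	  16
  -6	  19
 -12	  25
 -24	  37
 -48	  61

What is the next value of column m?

-96

Column m: ×2 each step; -3, -6, -12, -24, -48 → -96.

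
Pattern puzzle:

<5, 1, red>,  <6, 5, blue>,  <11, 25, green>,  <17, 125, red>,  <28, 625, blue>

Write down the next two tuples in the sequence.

<45, 3125, green>, <73, 15625, red>

For the first slot, each term is the sum of the two before it: 5, 6, 11, 17, 28 → 45 → 73.
Second slot: ×5 each step; 1, 5, 25, 125, 625 → 3125 → 15625.
For the colour, repeats red → blue → green: red, blue, green, red, blue → green → red.
So the next two tuples are <45, 3125, green> and <73, 15625, red>.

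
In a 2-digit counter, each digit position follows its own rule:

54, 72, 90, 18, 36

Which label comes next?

54

First digit: +2 each step, mod 10; 5, 7, 9, 1, 3 → 5.
Second digit: 4, 2, 0, 8, 6 → 4 (−2 each step, mod 10).
So the next label is 54.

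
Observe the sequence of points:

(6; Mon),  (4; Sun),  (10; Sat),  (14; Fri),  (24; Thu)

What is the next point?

(38; Wed)

First part: each term is the sum of the two before it; 6, 4, 10, 14, 24 → 38.
Day: runs backward through the weekdays Mon→Sun, so Mon, Sun, Sat, Fri, Thu → Wed.
Combining the parts gives (38; Wed).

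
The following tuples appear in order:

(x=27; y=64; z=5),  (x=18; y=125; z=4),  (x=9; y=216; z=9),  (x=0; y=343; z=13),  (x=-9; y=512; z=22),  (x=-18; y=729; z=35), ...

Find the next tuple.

(x=-27; y=1000; z=57)

X — −9 each step: 27, 18, 9, 0, -9, -18 → -27.
Y: perfect cubes: 4³, 5³, 6³, …, so 64, 125, 216, 343, 512, 729 → 1000.
Z: each term is the sum of the two before it, so 5, 4, 9, 13, 22, 35 → 57.
Combining the parts gives (x=-27; y=1000; z=57).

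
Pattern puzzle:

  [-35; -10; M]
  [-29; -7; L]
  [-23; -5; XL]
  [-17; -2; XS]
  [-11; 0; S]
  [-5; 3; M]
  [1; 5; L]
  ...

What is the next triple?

First value: -35, -29, -23, -17, -11, -5, 1 → 7 (+6 each step).
For the second value, alternating steps +3, +2, +3, +2, …: -10, -7, -5, -2, 0, 3, 5 → 8.
Size: repeats M → L → XL → XS → S; M, L, XL, XS, S, M, L → XL.
Putting it together: [7; 8; XL].

[7; 8; XL]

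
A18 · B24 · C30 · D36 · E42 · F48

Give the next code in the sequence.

Letter: A, B, C, D, E, F → G (letters move forward 1 place in the alphabet).
Second component: +6 each step; 18, 24, 30, 36, 42, 48 → 54.
Putting it together: G54.

G54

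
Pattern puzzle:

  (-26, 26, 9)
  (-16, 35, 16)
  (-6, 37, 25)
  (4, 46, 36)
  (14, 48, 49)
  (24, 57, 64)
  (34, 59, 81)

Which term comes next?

For the first coordinate, +10 each step: -26, -16, -6, 4, 14, 24, 34 → 44.
Second coordinate: alternating steps +9, +2, +9, +2, …; 26, 35, 37, 46, 48, 57, 59 → 68.
Third coordinate goes 9, 16, 25, 36, 49, 64, 81 → 100 (perfect squares: 3², 4², 5², …).
So the next term is (44, 68, 100).

(44, 68, 100)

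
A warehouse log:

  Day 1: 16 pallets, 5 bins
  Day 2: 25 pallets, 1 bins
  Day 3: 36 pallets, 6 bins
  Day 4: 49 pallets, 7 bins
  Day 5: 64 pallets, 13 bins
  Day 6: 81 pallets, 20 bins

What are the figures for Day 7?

Pallets: perfect squares: 4², 5², 6², …; 16, 25, 36, 49, 64, 81 → 100.
For the bins, each term is the sum of the two before it: 5, 1, 6, 7, 13, 20 → 33.
So the next line is 100 pallets, 33 bins.

100 pallets, 33 bins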